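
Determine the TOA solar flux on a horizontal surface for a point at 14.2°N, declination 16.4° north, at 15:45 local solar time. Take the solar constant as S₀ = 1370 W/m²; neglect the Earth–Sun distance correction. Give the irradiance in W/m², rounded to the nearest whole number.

Hour angle H = 15° × (15.75 − 12) = 56.25°.
cos θ_z = sin φ sin δ + cos φ cos δ cos H = (0.2453)(0.2823) + (0.9694)(0.9593)(0.5556) = 0.5859.
Top-of-atmosphere irradiance = S₀ cos θ_z = 1370 × 0.5859 = 802.68 W/m².

803 W/m²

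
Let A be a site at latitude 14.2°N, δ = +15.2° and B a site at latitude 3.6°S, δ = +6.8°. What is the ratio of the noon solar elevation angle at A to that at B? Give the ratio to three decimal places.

A: 90° − |14.2 − (15.2)| = 89.00°.
B: 90° − |-3.6 − (6.8)| = 79.60°.
Ratio A/B = 89.0000 / 79.6000 = 1.1181.

1.118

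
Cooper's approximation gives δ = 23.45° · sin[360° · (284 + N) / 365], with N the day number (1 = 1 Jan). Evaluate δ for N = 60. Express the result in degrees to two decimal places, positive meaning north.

-8.29°

360 × (284 + 60) / 365 = 339.288°; sin(339.288°) = -0.3537.
δ = 23.45 × -0.3537 = -8.294° ≈ -8.29°.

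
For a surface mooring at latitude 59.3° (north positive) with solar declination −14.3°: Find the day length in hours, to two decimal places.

8.61 hours

The sunset hour angle satisfies cos H_s = −tan φ tan δ = 0.4293, giving H_s = 64.58°.
Day length = 2 H_s / 15° h⁻¹ = 129.16° / 15 = 8.611 h.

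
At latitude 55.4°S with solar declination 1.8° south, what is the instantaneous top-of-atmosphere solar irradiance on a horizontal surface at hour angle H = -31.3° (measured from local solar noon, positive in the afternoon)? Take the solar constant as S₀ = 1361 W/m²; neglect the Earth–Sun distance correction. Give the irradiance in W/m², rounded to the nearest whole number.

With φ = -55.4°, δ = -1.8°, H = -31.30°: sin φ sin δ = 0.0259, cos φ cos δ cos H = 0.4850, so cos θ_z = 0.5109.
Top-of-atmosphere irradiance = S₀ cos θ_z = 1361 × 0.5109 = 695.33 W/m².

695 W/m²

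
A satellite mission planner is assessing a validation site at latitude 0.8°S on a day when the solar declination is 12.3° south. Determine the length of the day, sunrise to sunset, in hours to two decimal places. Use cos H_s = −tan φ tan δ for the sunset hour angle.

12.02 hours

The sunset hour angle satisfies cos H_s = −tan φ tan δ = -0.0030, giving H_s = 90.17°.
Day length = 2 H_s / 15° h⁻¹ = 180.34° / 15 = 12.023 h.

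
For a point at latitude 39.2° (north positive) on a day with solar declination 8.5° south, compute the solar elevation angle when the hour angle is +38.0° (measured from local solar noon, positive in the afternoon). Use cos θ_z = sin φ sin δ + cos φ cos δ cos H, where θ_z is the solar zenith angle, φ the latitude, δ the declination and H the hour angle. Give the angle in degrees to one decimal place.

cos θ_z = sin(39.2°) sin(-8.5°) + cos(39.2°) cos(-8.5°) cos(38.00°) = -0.0934 + 0.6040 = 0.5106.
θ_z = arccos(0.5106) = 59.30°, so the elevation is 90° − 59.30° = 30.70°.

30.7°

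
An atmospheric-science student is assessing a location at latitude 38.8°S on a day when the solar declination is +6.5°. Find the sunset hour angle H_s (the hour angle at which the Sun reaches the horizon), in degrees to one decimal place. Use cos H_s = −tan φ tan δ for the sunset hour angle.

84.7°

The sunset hour angle satisfies cos H_s = −tan φ tan δ = 0.0916, giving H_s = 84.74°.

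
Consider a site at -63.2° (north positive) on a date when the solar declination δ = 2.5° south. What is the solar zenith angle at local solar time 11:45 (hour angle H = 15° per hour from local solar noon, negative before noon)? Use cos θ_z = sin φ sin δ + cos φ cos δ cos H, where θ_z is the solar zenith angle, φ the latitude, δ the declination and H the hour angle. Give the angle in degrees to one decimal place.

Hour angle H = 15° × (11.75 − 12) = -3.75°.
cos θ_z = sin(-63.2°) sin(-2.5°) + cos(-63.2°) cos(-2.5°) cos(-3.75°) = 0.0389 + 0.4495 = 0.4884.
θ_z = arccos(0.4884) = 60.76°.

60.8°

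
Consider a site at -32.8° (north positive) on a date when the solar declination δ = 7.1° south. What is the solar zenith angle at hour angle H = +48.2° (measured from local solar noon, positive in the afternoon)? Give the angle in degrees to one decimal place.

With φ = -32.8°, δ = -7.1°, H = 48.20°: sin φ sin δ = 0.0670, cos φ cos δ cos H = 0.5560, so cos θ_z = 0.6230.
θ_z = arccos(0.6230) = 51.46°.

51.5°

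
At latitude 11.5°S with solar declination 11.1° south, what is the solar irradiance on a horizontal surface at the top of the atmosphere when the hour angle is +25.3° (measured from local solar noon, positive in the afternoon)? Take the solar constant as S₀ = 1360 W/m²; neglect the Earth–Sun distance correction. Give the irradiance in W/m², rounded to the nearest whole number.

With φ = -11.5°, δ = -11.1°, H = 25.30°: sin φ sin δ = 0.0384, cos φ cos δ cos H = 0.8694, so cos θ_z = 0.9078.
Top-of-atmosphere irradiance = S₀ cos θ_z = 1360 × 0.9078 = 1234.61 W/m².

1235 W/m²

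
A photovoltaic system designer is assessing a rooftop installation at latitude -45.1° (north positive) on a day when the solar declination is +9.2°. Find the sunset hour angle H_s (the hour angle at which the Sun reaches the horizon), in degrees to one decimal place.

−tan φ tan δ = −(-1.0035)(0.1620) = 0.1626; H_s = arccos(0.1626) = 80.64°.

80.6°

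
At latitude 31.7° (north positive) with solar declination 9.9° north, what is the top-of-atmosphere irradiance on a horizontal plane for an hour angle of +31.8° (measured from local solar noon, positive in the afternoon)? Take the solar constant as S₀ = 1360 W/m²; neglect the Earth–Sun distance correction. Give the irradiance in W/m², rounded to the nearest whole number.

cos θ_z = sin φ sin δ + cos φ cos δ cos H = (0.5255)(0.1719) + (0.8508)(0.9851)(0.8499) = 0.8027.
Top-of-atmosphere irradiance = S₀ cos θ_z = 1360 × 0.8027 = 1091.67 W/m².

1092 W/m²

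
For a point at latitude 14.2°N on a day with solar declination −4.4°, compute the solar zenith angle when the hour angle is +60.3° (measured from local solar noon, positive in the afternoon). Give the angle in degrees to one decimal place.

62.6°

cos θ_z = sin φ sin δ + cos φ cos δ cos H = (0.2453)(-0.0767) + (0.9694)(0.9971)(0.4955) = 0.4601.
θ_z = arccos(0.4601) = 62.61°.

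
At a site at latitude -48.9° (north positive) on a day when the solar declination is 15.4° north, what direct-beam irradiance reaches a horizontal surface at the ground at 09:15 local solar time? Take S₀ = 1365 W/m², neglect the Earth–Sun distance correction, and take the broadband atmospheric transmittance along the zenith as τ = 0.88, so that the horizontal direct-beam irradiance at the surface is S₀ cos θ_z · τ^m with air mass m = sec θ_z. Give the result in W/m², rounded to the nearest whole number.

238 W/m²

Hour angle H = 15° × (9.25 − 12) = -41.25°.
cos θ_z = sin(-48.9°) sin(15.4°) + cos(-48.9°) cos(15.4°) cos(-41.25°) = -0.2001 + 0.4765 = 0.2764.
Air mass m = 1/cos θ_z = 1/0.2764 = 3.618; τ^m = 0.88^3.618 = 0.6297.
Surface direct beam = 1365 × 0.2764 × 0.6297 = 237.58 W/m².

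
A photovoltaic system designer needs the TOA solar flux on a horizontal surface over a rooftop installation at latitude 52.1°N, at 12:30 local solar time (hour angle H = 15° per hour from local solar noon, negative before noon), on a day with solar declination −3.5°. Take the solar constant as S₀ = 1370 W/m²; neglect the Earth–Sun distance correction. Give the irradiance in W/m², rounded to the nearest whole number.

767 W/m²

Hour angle H = 15° × (12.5 − 12) = 7.50°.
With φ = 52.1°, δ = -3.5°, H = 7.50°: sin φ sin δ = -0.0482, cos φ cos δ cos H = 0.6079, so cos θ_z = 0.5597.
Top-of-atmosphere irradiance = S₀ cos θ_z = 1370 × 0.5597 = 766.79 W/m².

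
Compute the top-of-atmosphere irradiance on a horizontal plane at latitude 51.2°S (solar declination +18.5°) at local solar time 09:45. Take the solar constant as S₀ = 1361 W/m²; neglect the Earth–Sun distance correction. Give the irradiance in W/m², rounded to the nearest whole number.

336 W/m²

Hour angle H = 15° × (9.75 − 12) = -33.75°.
cos θ_z = sin φ sin δ + cos φ cos δ cos H = (-0.7793)(0.3173) + (0.6266)(0.9483)(0.8315) = 0.2468.
Top-of-atmosphere irradiance = S₀ cos θ_z = 1361 × 0.2468 = 335.89 W/m².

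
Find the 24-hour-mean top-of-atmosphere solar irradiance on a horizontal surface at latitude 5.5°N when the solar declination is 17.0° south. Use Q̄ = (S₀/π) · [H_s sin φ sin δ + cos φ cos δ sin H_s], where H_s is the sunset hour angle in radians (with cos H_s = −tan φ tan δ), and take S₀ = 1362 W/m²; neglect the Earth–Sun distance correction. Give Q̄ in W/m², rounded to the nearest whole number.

394 W/m²

cos H_s = −tan(5.5°) · tan(-17.0°) = 0.0294, so H_s = arccos(0.0294) = 88.32°. In radians, H_s = 1.5415.
H_s sin φ sin δ = 1.5415 × 0.0958 × -0.2924 = -0.0432.
cos φ cos δ sin H_s = 0.9954 × 0.9563 × 0.9996 = 0.9515.
Q̄ = (1362/π) × (-0.0432 + 0.9515) = 433.54 × 0.9083 = 393.78 W/m².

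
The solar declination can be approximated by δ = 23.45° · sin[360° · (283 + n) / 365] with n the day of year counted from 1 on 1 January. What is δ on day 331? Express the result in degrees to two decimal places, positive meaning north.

-21.35°

360 × (283 + 331) / 365 = 605.589°; sin(605.589°) = -0.9106.
δ = 23.45 × -0.9106 = -21.354° ≈ -21.35°.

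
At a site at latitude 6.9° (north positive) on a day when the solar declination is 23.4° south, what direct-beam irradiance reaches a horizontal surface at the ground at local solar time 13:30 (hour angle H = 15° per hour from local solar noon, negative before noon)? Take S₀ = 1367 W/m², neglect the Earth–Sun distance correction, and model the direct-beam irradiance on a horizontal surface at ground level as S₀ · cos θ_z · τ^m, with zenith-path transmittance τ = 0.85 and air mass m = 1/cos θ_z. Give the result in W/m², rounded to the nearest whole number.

885 W/m²

Hour angle H = 15° × (13.5 − 12) = 22.50°.
With φ = 6.9°, δ = -23.4°, H = 22.50°: sin φ sin δ = -0.0477, cos φ cos δ cos H = 0.8418, so cos θ_z = 0.7941.
Air mass m = 1/cos θ_z = 1/0.7941 = 1.259; τ^m = 0.85^1.259 = 0.8150.
Surface direct beam = 1367 × 0.7941 × 0.8150 = 884.71 W/m².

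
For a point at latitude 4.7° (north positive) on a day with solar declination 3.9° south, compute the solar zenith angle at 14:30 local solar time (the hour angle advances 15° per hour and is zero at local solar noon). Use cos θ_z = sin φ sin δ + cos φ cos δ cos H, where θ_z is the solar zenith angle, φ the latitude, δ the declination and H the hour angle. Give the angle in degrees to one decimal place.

38.4°

Hour angle H = 15° × (14.5 − 12) = 37.50°.
With φ = 4.7°, δ = -3.9°, H = 37.50°: sin φ sin δ = -0.0056, cos φ cos δ cos H = 0.7889, so cos θ_z = 0.7833.
θ_z = arccos(0.7833) = 38.44°.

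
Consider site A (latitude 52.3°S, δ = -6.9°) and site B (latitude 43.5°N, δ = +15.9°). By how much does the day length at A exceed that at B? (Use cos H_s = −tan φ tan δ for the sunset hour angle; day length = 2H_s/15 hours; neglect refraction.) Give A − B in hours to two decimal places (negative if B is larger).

A: H_s = arccos(−tan -52.3° · tan -6.9°) = 99.01°, so 2H_s/15 = 13.2013 h.
B: H_s = arccos(−tan 43.5° · tan 15.9°) = 105.68°, so 2H_s/15 = 14.0907 h.
A − B = 13.2013 − 14.0907 = -0.8894 h.

-0.89 h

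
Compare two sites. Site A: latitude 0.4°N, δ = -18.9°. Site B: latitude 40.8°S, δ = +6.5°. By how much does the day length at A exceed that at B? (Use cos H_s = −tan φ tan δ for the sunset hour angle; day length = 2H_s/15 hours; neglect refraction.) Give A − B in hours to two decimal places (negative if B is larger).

A: H_s = arccos(−tan 0.4° · tan -18.9°) = 89.86°, so 2H_s/15 = 11.9813 h.
B: H_s = arccos(−tan -40.8° · tan 6.5°) = 84.36°, so 2H_s/15 = 11.2480 h.
A − B = 11.9813 − 11.2480 = 0.7333 h.

+0.73 h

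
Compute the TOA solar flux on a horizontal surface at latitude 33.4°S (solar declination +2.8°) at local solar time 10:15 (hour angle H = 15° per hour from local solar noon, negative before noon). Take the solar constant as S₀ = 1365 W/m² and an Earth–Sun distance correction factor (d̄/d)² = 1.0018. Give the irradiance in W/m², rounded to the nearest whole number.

986 W/m²

Hour angle H = 15° × (10.25 − 12) = -26.25°.
With φ = -33.4°, δ = 2.8°, H = -26.25°: sin φ sin δ = -0.0269, cos φ cos δ cos H = 0.7479, so cos θ_z = 0.7210.
Top-of-atmosphere irradiance = S₀ (d̄/d)² cos θ_z = 1365 × 1.0018 × 0.7210 = 985.94 W/m².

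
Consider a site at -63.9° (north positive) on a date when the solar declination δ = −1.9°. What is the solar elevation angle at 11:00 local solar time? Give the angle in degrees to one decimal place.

27.0°

Hour angle H = 15° × (11 − 12) = -15.00°.
cos θ_z = sin φ sin δ + cos φ cos δ cos H = (-0.8980)(-0.0332) + (0.4399)(0.9995)(0.9659) = 0.4545.
θ_z = arccos(0.4545) = 62.97°, so the elevation is 90° − 62.97° = 27.03°.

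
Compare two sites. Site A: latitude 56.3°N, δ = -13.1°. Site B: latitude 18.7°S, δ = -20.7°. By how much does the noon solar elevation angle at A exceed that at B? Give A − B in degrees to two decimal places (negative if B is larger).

A: 90° − |56.3 − (-13.1)| = 20.60°.
B: 90° − |-18.7 − (-20.7)| = 88.00°.
A − B = 20.60 − 88.00 = -67.40°.

-67.40°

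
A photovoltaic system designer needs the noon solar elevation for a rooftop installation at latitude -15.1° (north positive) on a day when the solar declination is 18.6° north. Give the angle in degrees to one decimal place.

56.3°

At local solar noon the hour angle is zero, so the elevation is 90° − |φ − δ| = 90° − |-15.1° − (18.6°)| = 90° − 33.7° = 56.3°.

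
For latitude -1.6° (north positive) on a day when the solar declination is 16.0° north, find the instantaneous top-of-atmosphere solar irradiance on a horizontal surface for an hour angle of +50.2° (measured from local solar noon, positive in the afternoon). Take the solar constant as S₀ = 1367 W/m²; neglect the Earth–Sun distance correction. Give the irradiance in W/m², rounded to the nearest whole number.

830 W/m²

cos θ_z = sin φ sin δ + cos φ cos δ cos H = (-0.0279)(0.2756) + (0.9996)(0.9613)(0.6401) = 0.6074.
Top-of-atmosphere irradiance = S₀ cos θ_z = 1367 × 0.6074 = 830.32 W/m².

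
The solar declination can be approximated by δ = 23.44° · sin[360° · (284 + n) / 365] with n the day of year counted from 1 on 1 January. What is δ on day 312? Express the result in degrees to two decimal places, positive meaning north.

-17.37°

360 × (284 + 312) / 365 = 587.836°; sin(587.836°) = -0.7412.
δ = 23.44 × -0.7412 = -17.374° ≈ -17.37°.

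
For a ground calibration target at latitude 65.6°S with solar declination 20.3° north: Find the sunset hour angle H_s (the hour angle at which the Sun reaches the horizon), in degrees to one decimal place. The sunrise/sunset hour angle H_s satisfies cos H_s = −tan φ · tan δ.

The sunset hour angle satisfies cos H_s = −tan φ tan δ = 0.8155, giving H_s = 35.36°.

35.4°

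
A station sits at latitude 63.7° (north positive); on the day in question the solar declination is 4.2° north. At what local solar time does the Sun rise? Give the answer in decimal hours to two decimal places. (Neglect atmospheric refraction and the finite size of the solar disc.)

The sunset hour angle satisfies cos H_s = −tan φ tan δ = -0.1486, giving H_s = 98.55°.
Sunrise is at 12 − H_s/15 = 12 − 6.570 = 5.430 h local solar time.

5.43 h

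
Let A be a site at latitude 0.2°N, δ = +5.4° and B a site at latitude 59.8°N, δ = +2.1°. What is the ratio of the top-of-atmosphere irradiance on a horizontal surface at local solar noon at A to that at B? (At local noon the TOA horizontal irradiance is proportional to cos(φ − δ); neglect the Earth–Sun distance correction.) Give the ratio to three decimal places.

A: cos θ_z = cos(0.2° − (5.4°)) = 0.9959.
B: cos θ_z = cos(59.8° − (2.1°)) = 0.5344.
Ratio A/B = 0.9959 / 0.5344 = 1.8636.

1.864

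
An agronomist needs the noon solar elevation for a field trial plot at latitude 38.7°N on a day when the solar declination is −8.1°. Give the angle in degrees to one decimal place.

At local solar noon the hour angle is zero, so the elevation is 90° − |φ − δ| = 90° − |38.7° − (-8.1°)| = 90° − 46.8° = 43.2°.

43.2°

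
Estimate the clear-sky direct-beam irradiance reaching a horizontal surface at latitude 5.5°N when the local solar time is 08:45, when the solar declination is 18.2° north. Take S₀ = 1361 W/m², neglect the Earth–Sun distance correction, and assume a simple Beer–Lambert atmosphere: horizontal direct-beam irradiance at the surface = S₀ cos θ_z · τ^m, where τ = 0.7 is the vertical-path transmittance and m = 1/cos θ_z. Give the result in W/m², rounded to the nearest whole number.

515 W/m²

Hour angle H = 15° × (8.75 − 12) = -48.75°.
cos θ_z = sin(5.5°) sin(18.2°) + cos(5.5°) cos(18.2°) cos(-48.75°) = 0.0299 + 0.6235 = 0.6534.
Air mass m = 1/cos θ_z = 1/0.6534 = 1.530; τ^m = 0.7^1.530 = 0.5794.
Surface direct beam = 1361 × 0.6534 × 0.5794 = 515.25 W/m².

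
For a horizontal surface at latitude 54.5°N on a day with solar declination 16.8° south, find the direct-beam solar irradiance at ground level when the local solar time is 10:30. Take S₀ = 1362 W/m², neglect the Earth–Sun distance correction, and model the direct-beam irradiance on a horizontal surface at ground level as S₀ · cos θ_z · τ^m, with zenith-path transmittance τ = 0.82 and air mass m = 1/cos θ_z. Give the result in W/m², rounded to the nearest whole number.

Hour angle H = 15° × (10.5 − 12) = -22.50°.
cos θ_z = sin(54.5°) sin(-16.8°) + cos(54.5°) cos(-16.8°) cos(-22.50°) = -0.2353 + 0.5136 = 0.2783.
Air mass m = 1/cos θ_z = 1/0.2783 = 3.593; τ^m = 0.82^3.593 = 0.4902.
Surface direct beam = 1362 × 0.2783 × 0.4902 = 185.81 W/m².

186 W/m²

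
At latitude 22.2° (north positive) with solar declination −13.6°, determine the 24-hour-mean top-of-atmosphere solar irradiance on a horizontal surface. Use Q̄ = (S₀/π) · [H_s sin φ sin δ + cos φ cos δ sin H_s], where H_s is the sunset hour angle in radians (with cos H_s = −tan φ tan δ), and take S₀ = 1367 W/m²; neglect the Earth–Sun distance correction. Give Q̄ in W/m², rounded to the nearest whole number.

333 W/m²

cos H_s = −tan(22.2°) · tan(-13.6°) = 0.0987, so H_s = arccos(0.0987) = 84.34°. In radians, H_s = 1.4720.
H_s sin φ sin δ = 1.4720 × 0.3778 × -0.2351 = -0.1307.
cos φ cos δ sin H_s = 0.9259 × 0.9720 × 0.9951 = 0.8956.
Q̄ = (1367/π) × (-0.1307 + 0.8956) = 435.13 × 0.7649 = 332.83 W/m².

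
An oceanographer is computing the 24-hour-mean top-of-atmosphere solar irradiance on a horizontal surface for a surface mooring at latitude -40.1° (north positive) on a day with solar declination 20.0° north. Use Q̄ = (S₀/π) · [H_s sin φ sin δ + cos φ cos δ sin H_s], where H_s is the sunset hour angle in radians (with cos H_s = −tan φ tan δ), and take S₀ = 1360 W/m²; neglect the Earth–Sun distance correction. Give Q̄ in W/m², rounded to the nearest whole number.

The sunset hour angle satisfies cos H_s = −tan φ tan δ = 0.3065, giving H_s = 72.15°. In radians, H_s = 1.2593.
H_s sin φ sin δ = 1.2593 × -0.6441 × 0.3420 = -0.2774.
cos φ cos δ sin H_s = 0.7649 × 0.9397 × 0.9519 = 0.6842.
Q̄ = (1360/π) × (-0.2774 + 0.6842) = 432.90 × 0.4068 = 176.10 W/m².

176 W/m²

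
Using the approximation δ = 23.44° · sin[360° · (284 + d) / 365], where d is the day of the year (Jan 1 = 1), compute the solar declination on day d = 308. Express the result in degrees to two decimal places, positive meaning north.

360 × (284 + 308) / 365 = 583.890°; sin(583.890°) = -0.6933.
δ = 23.44 × -0.6933 = -16.251° ≈ -16.25°.

-16.25°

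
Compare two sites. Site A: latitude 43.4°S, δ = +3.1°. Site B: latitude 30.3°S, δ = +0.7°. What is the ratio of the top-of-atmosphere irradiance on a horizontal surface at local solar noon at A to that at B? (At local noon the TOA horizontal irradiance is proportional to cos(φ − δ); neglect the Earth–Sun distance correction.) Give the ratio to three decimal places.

A: cos θ_z = cos(-43.4° − (3.1°)) = 0.6884.
B: cos θ_z = cos(-30.3° − (0.7°)) = 0.8572.
Ratio A/B = 0.6884 / 0.8572 = 0.8031.

0.803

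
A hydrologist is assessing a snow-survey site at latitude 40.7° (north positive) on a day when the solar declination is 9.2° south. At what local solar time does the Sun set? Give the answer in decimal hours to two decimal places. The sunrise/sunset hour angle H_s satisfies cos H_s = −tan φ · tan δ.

The sunset hour angle satisfies cos H_s = −tan φ tan δ = 0.1393, giving H_s = 81.99°.
Sunset is at 12 + H_s/15 = 12 + 5.466 = 17.466 h local solar time.

17.47 h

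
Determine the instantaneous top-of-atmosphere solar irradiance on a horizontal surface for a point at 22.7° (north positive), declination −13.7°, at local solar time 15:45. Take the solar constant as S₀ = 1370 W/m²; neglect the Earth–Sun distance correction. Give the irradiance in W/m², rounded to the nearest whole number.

557 W/m²

Hour angle H = 15° × (15.75 − 12) = 56.25°.
cos θ_z = sin(22.7°) sin(-13.7°) + cos(22.7°) cos(-13.7°) cos(56.25°) = -0.0914 + 0.4980 = 0.4066.
Top-of-atmosphere irradiance = S₀ cos θ_z = 1370 × 0.4066 = 557.04 W/m².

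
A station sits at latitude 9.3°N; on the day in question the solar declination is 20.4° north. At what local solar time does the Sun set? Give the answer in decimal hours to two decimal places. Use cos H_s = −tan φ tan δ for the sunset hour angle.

The sunset hour angle satisfies cos H_s = −tan φ tan δ = -0.0609, giving H_s = 93.49°.
Sunset is at 12 + H_s/15 = 12 + 6.233 = 18.233 h local solar time.

18.23 h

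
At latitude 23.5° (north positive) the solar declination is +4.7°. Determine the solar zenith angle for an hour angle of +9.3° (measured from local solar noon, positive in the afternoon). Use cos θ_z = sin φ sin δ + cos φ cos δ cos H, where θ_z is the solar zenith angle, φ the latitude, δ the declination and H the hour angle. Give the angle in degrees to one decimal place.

20.8°

cos θ_z = sin φ sin δ + cos φ cos δ cos H = (0.3987)(0.0819) + (0.9171)(0.9966)(0.9869) = 0.9347.
θ_z = arccos(0.9347) = 20.82°.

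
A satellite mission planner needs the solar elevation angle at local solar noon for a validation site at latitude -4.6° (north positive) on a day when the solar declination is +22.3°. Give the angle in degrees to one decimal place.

63.1°

At local solar noon the hour angle is zero, so the elevation is 90° − |φ − δ| = 90° − |-4.6° − (22.3°)| = 90° − 26.9° = 63.1°.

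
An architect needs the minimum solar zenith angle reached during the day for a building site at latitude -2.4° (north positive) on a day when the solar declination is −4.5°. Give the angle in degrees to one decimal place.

At local solar noon the hour angle is zero, so the zenith angle is |φ − δ| = |-2.4° − (-4.5°)| = 2.1°.

2.1°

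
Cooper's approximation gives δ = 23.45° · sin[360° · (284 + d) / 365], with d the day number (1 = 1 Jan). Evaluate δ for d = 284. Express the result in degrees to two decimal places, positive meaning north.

360 × (284 + 284) / 365 = 560.219°; sin(560.219°) = -0.3456.
δ = 23.45 × -0.3456 = -8.104° ≈ -8.10°.

-8.10°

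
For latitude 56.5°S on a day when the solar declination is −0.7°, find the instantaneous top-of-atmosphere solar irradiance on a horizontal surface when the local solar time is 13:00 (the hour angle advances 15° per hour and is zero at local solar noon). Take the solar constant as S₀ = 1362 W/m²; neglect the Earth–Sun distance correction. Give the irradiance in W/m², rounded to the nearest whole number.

Hour angle H = 15° × (13 − 12) = 15.00°.
With φ = -56.5°, δ = -0.7°, H = 15.00°: sin φ sin δ = 0.0102, cos φ cos δ cos H = 0.5331, so cos θ_z = 0.5433.
Top-of-atmosphere irradiance = S₀ cos θ_z = 1362 × 0.5433 = 739.97 W/m².

740 W/m²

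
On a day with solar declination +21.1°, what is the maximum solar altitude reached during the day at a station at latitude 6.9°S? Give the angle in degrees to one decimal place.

62.0°

At local solar noon the hour angle is zero, so the elevation is 90° − |φ − δ| = 90° − |-6.9° − (21.1°)| = 90° − 28.0° = 62.0°.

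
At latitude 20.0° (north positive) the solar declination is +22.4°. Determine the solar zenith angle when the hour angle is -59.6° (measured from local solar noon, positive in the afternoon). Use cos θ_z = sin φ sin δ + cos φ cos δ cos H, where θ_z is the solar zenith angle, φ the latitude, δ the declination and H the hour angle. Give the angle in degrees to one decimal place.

With φ = 20.0°, δ = 22.4°, H = -59.60°: sin φ sin δ = 0.1303, cos φ cos δ cos H = 0.4396, so cos θ_z = 0.5699.
θ_z = arccos(0.5699) = 55.26°.

55.3°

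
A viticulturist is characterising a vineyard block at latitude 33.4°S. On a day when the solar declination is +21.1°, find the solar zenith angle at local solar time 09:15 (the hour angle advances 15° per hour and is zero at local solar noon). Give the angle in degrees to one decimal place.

67.2°

Hour angle H = 15° × (9.25 − 12) = -41.25°.
With φ = -33.4°, δ = 21.1°, H = -41.25°: sin φ sin δ = -0.1982, cos φ cos δ cos H = 0.5856, so cos θ_z = 0.3874.
θ_z = arccos(0.3874) = 67.21°.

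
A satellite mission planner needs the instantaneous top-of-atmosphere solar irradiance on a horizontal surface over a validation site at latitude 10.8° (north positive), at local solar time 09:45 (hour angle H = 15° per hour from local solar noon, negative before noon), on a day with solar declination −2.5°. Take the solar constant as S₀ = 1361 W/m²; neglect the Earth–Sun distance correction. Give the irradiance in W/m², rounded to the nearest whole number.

1099 W/m²

Hour angle H = 15° × (9.75 − 12) = -33.75°.
cos θ_z = sin φ sin δ + cos φ cos δ cos H = (0.1874)(-0.0436) + (0.9823)(0.9990)(0.8315) = 0.8078.
Top-of-atmosphere irradiance = S₀ cos θ_z = 1361 × 0.8078 = 1099.42 W/m².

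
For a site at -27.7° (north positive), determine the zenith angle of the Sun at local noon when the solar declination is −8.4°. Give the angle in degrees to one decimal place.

At local solar noon the hour angle is zero, so the zenith angle is |φ − δ| = |-27.7° − (-8.4°)| = 19.3°.

19.3°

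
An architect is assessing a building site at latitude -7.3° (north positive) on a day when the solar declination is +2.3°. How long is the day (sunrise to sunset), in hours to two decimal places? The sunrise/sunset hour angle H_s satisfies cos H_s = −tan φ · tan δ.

11.96 hours

−tan φ tan δ = −(-0.1281)(0.0402) = 0.0051; H_s = arccos(0.0051) = 89.71°.
Day length = 2 H_s / 15° h⁻¹ = 179.42° / 15 = 11.961 h.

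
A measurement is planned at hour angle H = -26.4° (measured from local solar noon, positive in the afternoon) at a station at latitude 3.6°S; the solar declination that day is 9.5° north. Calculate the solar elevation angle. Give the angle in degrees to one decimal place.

cos θ_z = sin(-3.6°) sin(9.5°) + cos(-3.6°) cos(9.5°) cos(-26.40°) = -0.0104 + 0.8817 = 0.8713.
θ_z = arccos(0.8713) = 29.39°, so the elevation is 90° − 29.39° = 60.61°.

60.6°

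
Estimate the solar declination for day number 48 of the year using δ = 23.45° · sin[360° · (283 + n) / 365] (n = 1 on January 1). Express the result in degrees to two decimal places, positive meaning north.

360 × (283 + 48) / 365 = 326.466°; sin(326.466°) = -0.5524.
δ = 23.45 × -0.5524 = -12.954° ≈ -12.95°.

-12.95°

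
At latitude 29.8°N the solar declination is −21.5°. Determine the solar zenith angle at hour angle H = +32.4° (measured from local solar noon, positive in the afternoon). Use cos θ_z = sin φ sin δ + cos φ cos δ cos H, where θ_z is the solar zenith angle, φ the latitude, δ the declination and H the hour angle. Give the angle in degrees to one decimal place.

60.0°

With φ = 29.8°, δ = -21.5°, H = 32.40°: sin φ sin δ = -0.1821, cos φ cos δ cos H = 0.6817, so cos θ_z = 0.4996.
θ_z = arccos(0.4996) = 60.03°.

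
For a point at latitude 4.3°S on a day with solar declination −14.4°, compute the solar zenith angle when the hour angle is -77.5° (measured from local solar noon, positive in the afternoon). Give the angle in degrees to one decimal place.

cos θ_z = sin φ sin δ + cos φ cos δ cos H = (-0.0750)(-0.2487) + (0.9972)(0.9686)(0.2164) = 0.2277.
θ_z = arccos(0.2277) = 76.84°.

76.8°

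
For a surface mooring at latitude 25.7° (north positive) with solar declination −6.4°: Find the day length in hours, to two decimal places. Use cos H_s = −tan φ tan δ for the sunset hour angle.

−tan φ tan δ = −(0.4813)(-0.1122) = 0.0540; H_s = arccos(0.0540) = 86.90°.
Day length = 2 H_s / 15° h⁻¹ = 173.80° / 15 = 11.587 h.

11.59 hours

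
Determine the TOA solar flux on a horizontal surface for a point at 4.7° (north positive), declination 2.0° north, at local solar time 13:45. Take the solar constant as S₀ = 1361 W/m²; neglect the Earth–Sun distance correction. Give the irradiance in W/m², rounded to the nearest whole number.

1220 W/m²

Hour angle H = 15° × (13.75 − 12) = 26.25°.
cos θ_z = sin φ sin δ + cos φ cos δ cos H = (0.0819)(0.0349) + (0.9966)(0.9994)(0.8969) = 0.8962.
Top-of-atmosphere irradiance = S₀ cos θ_z = 1361 × 0.8962 = 1219.73 W/m².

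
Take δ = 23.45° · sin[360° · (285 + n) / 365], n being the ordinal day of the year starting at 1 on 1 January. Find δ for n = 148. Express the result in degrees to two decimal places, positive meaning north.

360 × (285 + 148) / 365 = 427.068°; sin(427.068°) = 0.9210.
δ = 23.45 × 0.9210 = 21.597° ≈ +21.60°.

+21.60°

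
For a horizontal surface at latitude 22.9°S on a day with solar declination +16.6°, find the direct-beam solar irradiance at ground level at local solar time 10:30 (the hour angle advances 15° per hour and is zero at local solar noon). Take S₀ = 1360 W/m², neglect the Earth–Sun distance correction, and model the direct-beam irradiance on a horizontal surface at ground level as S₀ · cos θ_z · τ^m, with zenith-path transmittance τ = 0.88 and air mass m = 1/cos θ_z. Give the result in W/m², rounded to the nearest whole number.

Hour angle H = 15° × (10.5 − 12) = -22.50°.
cos θ_z = sin φ sin δ + cos φ cos δ cos H = (-0.3891)(0.2857) + (0.9212)(0.9583)(0.9239) = 0.7044.
Air mass m = 1/cos θ_z = 1/0.7044 = 1.420; τ^m = 0.88^1.420 = 0.8340.
Surface direct beam = 1360 × 0.7044 × 0.8340 = 798.96 W/m².

799 W/m²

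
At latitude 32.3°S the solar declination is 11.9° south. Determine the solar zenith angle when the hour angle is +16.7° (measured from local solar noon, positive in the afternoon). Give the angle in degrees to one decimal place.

25.5°

cos θ_z = sin(-32.3°) sin(-11.9°) + cos(-32.3°) cos(-11.9°) cos(16.70°) = 0.1102 + 0.7922 = 0.9024.
θ_z = arccos(0.9024) = 25.52°.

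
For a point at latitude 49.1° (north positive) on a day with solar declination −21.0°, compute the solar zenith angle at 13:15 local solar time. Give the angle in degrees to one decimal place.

72.1°

Hour angle H = 15° × (13.25 − 12) = 18.75°.
With φ = 49.1°, δ = -21.0°, H = 18.75°: sin φ sin δ = -0.2709, cos φ cos δ cos H = 0.5788, so cos θ_z = 0.3079.
θ_z = arccos(0.3079) = 72.07°.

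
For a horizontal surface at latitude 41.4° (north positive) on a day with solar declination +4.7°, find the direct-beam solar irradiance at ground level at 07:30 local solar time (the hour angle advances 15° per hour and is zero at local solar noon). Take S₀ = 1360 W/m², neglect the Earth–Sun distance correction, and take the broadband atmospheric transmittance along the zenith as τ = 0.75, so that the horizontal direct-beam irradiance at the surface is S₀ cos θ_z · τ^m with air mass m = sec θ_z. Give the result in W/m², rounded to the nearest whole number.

Hour angle H = 15° × (7.5 − 12) = -67.50°.
cos θ_z = sin(41.4°) sin(4.7°) + cos(41.4°) cos(4.7°) cos(-67.50°) = 0.0542 + 0.2861 = 0.3403.
Air mass m = 1/cos θ_z = 1/0.3403 = 2.939; τ^m = 0.75^2.939 = 0.4293.
Surface direct beam = 1360 × 0.3403 × 0.4293 = 198.68 W/m².

199 W/m²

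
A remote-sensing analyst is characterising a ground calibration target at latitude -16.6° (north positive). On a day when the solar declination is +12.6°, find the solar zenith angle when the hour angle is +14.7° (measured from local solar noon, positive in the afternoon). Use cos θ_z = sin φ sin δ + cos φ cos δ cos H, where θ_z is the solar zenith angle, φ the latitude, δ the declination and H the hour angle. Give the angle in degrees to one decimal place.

32.6°

cos θ_z = sin(-16.6°) sin(12.6°) + cos(-16.6°) cos(12.6°) cos(14.70°) = -0.0623 + 0.9046 = 0.8423.
θ_z = arccos(0.8423) = 32.62°.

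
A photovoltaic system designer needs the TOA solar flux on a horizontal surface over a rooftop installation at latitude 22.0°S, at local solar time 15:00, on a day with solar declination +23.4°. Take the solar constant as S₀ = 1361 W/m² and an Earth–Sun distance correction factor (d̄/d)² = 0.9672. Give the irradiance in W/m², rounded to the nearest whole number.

596 W/m²

Hour angle H = 15° × (15 − 12) = 45.00°.
With φ = -22.0°, δ = 23.4°, H = 45.00°: sin φ sin δ = -0.1488, cos φ cos δ cos H = 0.6017, so cos θ_z = 0.4529.
Top-of-atmosphere irradiance = S₀ (d̄/d)² cos θ_z = 1361 × 0.9672 × 0.4529 = 596.18 W/m².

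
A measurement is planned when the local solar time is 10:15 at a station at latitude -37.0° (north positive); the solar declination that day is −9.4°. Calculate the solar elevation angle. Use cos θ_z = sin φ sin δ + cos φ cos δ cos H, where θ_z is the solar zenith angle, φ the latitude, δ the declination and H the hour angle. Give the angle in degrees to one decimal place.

Hour angle H = 15° × (10.25 − 12) = -26.25°.
cos θ_z = sin φ sin δ + cos φ cos δ cos H = (-0.6018)(-0.1633) + (0.7986)(0.9866)(0.8969) = 0.8049.
θ_z = arccos(0.8049) = 36.40°, so the elevation is 90° − 36.40° = 53.60°.

53.6°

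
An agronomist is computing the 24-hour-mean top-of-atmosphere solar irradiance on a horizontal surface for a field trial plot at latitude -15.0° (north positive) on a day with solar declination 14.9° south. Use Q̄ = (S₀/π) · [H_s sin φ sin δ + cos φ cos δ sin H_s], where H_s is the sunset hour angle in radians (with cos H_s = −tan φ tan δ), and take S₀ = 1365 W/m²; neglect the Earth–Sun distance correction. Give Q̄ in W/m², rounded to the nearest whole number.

cos H_s = −tan(-15.0°) · tan(-14.9°) = -0.0713, so H_s = arccos(-0.0713) = 94.09°. In radians, H_s = 1.6422.
H_s sin φ sin δ = 1.6422 × -0.2588 × -0.2571 = 0.1093.
cos φ cos δ sin H_s = 0.9659 × 0.9664 × 0.9975 = 0.9311.
Q̄ = (1365/π) × (0.1093 + 0.9311) = 434.49 × 1.0404 = 452.04 W/m².

452 W/m²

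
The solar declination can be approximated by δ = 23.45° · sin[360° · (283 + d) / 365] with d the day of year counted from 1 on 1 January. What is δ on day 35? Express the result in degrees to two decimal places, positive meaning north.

360 × (283 + 35) / 365 = 313.644°; sin(313.644°) = -0.7236.
δ = 23.45 × -0.7236 = -16.968° ≈ -16.97°.

-16.97°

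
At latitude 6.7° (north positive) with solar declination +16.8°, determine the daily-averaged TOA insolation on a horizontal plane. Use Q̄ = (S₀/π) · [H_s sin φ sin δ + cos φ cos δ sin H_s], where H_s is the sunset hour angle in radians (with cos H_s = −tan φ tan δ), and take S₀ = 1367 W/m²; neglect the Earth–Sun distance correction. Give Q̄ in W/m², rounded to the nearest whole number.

437 W/m²

−tan φ tan δ = −(0.1175)(0.3019) = -0.0355; H_s = arccos(-0.0355) = 92.03°. In radians, H_s = 1.6062.
H_s sin φ sin δ = 1.6062 × 0.1167 × 0.2890 = 0.0542.
cos φ cos δ sin H_s = 0.9932 × 0.9573 × 0.9994 = 0.9502.
Q̄ = (1367/π) × (0.0542 + 0.9502) = 435.13 × 1.0044 = 437.04 W/m².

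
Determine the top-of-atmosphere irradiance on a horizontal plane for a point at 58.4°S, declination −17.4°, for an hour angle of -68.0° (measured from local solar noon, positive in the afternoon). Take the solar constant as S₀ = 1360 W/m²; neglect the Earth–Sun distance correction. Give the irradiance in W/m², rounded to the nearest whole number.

601 W/m²

cos θ_z = sin φ sin δ + cos φ cos δ cos H = (-0.8517)(-0.2990) + (0.5240)(0.9542)(0.3746) = 0.4420.
Top-of-atmosphere irradiance = S₀ cos θ_z = 1360 × 0.4420 = 601.12 W/m².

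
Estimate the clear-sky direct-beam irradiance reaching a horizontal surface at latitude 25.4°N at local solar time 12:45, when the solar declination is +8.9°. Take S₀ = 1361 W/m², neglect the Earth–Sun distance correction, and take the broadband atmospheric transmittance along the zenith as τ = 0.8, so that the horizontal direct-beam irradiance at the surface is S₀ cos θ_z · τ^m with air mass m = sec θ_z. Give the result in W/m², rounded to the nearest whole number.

1011 W/m²

Hour angle H = 15° × (12.75 − 12) = 11.25°.
cos θ_z = sin φ sin δ + cos φ cos δ cos H = (0.4289)(0.1547) + (0.9033)(0.9880)(0.9808) = 0.9417.
Air mass m = 1/cos θ_z = 1/0.9417 = 1.062; τ^m = 0.8^1.062 = 0.7890.
Surface direct beam = 1361 × 0.9417 × 0.7890 = 1011.22 W/m².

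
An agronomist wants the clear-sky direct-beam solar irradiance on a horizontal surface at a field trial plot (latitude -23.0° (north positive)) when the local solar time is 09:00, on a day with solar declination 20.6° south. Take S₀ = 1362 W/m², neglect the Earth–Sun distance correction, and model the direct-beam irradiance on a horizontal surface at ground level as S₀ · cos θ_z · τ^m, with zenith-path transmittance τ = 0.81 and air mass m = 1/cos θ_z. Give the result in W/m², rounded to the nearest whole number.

767 W/m²

Hour angle H = 15° × (9 − 12) = -45.00°.
cos θ_z = sin φ sin δ + cos φ cos δ cos H = (-0.3907)(-0.3518) + (0.9205)(0.9361)(0.7071) = 0.7467.
Air mass m = 1/cos θ_z = 1/0.7467 = 1.339; τ^m = 0.81^1.339 = 0.7542.
Surface direct beam = 1362 × 0.7467 × 0.7542 = 767.03 W/m².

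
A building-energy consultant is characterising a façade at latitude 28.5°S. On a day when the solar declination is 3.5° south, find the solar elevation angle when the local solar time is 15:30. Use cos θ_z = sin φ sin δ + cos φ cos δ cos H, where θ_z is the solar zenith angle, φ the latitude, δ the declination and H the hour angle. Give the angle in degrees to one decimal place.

34.3°

Hour angle H = 15° × (15.5 − 12) = 52.50°.
cos θ_z = sin(-28.5°) sin(-3.5°) + cos(-28.5°) cos(-3.5°) cos(52.50°) = 0.0291 + 0.5340 = 0.5631.
θ_z = arccos(0.5631) = 55.73°, so the elevation is 90° − 55.73° = 34.27°.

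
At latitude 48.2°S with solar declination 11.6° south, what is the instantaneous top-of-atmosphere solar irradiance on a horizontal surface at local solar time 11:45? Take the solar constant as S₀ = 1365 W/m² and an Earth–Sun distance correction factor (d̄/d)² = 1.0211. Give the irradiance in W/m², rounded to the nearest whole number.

Hour angle H = 15° × (11.75 − 12) = -3.75°.
cos θ_z = sin(-48.2°) sin(-11.6°) + cos(-48.2°) cos(-11.6°) cos(-3.75°) = 0.1499 + 0.6515 = 0.8014.
Top-of-atmosphere irradiance = S₀ (d̄/d)² cos θ_z = 1365 × 1.0211 × 0.8014 = 1116.99 W/m².

1117 W/m²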